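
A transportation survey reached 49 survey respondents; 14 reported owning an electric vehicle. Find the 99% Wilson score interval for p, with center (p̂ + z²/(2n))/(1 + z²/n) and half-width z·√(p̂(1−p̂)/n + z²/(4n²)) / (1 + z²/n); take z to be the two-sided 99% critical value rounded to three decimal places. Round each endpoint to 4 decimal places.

Here p̂ = 14/49 = 0.28571 and z = 2.576 (z² = 6.635776).
1 + z²/n = 1.135424.
Center = (0.28571 + 0.067712)/1.135424 = 0.31127.
Radicand: p̂(1−p̂)/n + z²/(4n²) = 0.004164931 + 0.000690939 = 0.004855870.
Half-width = 2.576·√0.004855870/1.135424 = 0.15810.
CI: 0.31127 ± 0.15810 = (0.1532, 0.4694).

(0.1532, 0.4694)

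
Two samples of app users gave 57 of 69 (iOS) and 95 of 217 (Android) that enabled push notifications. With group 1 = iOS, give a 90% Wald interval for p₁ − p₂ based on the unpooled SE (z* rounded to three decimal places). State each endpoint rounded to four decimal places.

p̂₁ = 0.82609, p̂₂ = 0.43779, so the observed difference is 0.38830.
SE = √(0.002082135 + 0.001134238) = √0.003216373 = 0.056713.
z* = 1.645 at the 90% level. Margin of error = 0.09329.
So the interval runs from 0.2950 to 0.4816.

(0.2950, 0.4816)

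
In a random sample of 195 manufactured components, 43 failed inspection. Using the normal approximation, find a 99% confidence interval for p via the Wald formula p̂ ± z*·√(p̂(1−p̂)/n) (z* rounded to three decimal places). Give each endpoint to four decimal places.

p̂ = 43/195 = 0.22051.
SE = √(p̂(1−p̂)/n) = √(0.171887/195) = 0.029690.
The 99% critical value is z* = 2.576.
Margin = 2.576·0.029690 = 0.07648.
So the interval runs from 0.1440 to 0.2970.

(0.1440, 0.2970)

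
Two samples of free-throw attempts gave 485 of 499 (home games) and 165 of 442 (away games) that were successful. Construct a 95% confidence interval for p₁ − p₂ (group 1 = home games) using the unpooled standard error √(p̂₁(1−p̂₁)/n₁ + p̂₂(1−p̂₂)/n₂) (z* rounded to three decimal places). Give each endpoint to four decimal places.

(0.5513, 0.6460)

p̂₁ = 485/499 = 0.97194, p̂₂ = 165/442 = 0.37330; p̂₁ − p̂₂ = 0.59864.
Unpooled SE = √(p̂₁(1−p̂₁)/n₁ + p̂₂(1−p̂₂)/n₂) = √(0.000054647 + 0.000529294) = 0.024165.
The 95% critical value is z* = 1.960. Margin = 1.960·0.024165 = 0.04736.
So the interval runs from 0.5513 to 0.6460.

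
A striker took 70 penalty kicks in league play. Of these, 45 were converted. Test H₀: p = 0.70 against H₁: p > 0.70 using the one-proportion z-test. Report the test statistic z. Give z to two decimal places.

The sample proportion is 45/70 = 0.64286.
SE₀ = √(0.70·0.30/70) = 0.054772.
z = (0.64286 − 0.70)/0.054772 = -0.05714/0.054772 = -1.04.

z = -1.04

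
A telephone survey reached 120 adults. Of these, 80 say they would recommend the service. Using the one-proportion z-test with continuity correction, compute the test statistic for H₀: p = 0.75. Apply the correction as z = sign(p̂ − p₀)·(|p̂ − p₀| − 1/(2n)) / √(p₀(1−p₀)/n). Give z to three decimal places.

z = -2.003

Sample proportion p̂ = 80/120 = 0.66667. p̂ − p₀ = -0.083333.
Continuity correction 1/(2n) = 1/240 = 0.004167.
Corrected numerator: |-0.083333| − 0.004167 = 0.079166.
Under H₀, SE = √(p₀(1−p₀)/n) = √(0.75·0.25/120) = √0.001562500 = 0.039528.
z = −0.079166/0.039528 = -2.003.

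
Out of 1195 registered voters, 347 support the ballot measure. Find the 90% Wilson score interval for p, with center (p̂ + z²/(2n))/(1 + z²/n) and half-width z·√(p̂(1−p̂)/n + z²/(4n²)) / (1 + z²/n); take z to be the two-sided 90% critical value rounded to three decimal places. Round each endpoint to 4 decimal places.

(0.2693, 0.3124)

p̂ = 347/1195 = 0.29038; z = 1.645, so z² = 2.706025.
1 + z²/n = 1.002264.
Center = (0.29038 + 0.001132)/1.002264 = 0.29085.
Radicand: p̂(1−p̂)/n + z²/(4n²) = 0.000172433 + 0.000000474 = 0.000172907.
Half-width = z·√(radicand)/denom = 1.645·0.013149/1.002264 = 0.02158.
Interval: 0.29085 ± 0.02158 → (0.2693, 0.3124).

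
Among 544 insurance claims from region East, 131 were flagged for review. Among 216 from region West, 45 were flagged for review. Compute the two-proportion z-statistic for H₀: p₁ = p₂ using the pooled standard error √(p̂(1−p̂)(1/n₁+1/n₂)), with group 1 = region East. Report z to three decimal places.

z = 0.957

p̂₁ = 131/544 = 0.24081, p̂₂ = 45/216 = 0.20833.
Pooled p̂ = (131+45)/(544+216) = 176/760 = 0.23158.
SE = √[p̂(1−p̂)(1/n₁+1/n₂)] = √[0.23158·0.76842·(1/544+1/216)] ≈ 0.033926.
z = (p̂₁ − p̂₂)/SE = (0.24081 − 0.20833)/0.033926 = 0.03248/0.033926 = 0.957.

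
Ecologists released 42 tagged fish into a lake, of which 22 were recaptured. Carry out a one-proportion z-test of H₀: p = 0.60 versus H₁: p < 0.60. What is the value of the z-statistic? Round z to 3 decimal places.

z = -1.008

Sample proportion p̂ = 22/42 = 0.52381.
Under H₀, SE = √(p₀(1−p₀)/n) = √(0.60·0.40/42) = √0.005714286 = 0.075593.
z = (p̂ − p₀)/SE = (0.52381 − 0.60)/0.075593 = -1.008.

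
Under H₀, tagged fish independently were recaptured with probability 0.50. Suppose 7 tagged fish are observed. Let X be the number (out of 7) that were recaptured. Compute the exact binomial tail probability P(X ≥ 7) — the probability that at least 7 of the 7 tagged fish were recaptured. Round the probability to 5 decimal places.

P = 0.00781

X ~ Binomial(n=7, p=0.50).
P(X ≥ 7) = C(7,7)·0.50^7·0.50^0.
= 0.007812 = 0.00781.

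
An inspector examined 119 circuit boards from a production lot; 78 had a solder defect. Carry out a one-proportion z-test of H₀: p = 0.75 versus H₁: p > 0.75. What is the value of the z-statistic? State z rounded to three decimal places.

z = -2.382

p̂ = 78/119 = 0.65546.
Null standard error: √(0.75·0.25/119) = √0.001575630 = 0.039694.
z = (0.65546 − 0.75)/0.039694 = -0.09454/0.039694 = -2.382.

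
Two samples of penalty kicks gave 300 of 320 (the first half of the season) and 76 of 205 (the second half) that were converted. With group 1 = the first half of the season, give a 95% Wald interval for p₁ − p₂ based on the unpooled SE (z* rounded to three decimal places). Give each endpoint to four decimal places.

(0.4955, 0.6380)

p̂₁ = 300/320 = 0.93750, p̂₂ = 76/205 = 0.37073; p̂₁ − p̂₂ = 0.56677.
SE = √(0.000183105 + 0.001137999) = √0.001321104 = 0.036347.
The 95% critical value is z* = 1.960. Margin = 1.960·0.036347 = 0.07124.
Interval: 0.56677 ± 0.07124 → (0.4955, 0.6380).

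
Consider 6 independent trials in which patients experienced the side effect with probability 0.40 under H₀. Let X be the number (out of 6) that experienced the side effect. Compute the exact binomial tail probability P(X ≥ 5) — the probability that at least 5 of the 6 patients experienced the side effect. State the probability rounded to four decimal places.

X ~ Binomial(n=6, p=0.40).
P(X ≥ 5) = C(6,5)·0.40^5·0.60^1 + C(6,6)·0.40^6·0.60^0.
= 0.036864 + 0.004096 = 0.0410.

P = 0.0410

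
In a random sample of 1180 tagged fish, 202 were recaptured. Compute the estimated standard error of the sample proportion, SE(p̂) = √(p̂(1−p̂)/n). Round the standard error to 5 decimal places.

With x = 202 successes in n = 1180, p̂ = 0.17119.
p̂(1−p̂) = 0.141884.
SE = √(0.141884/1180) = 0.01097.

SE = 0.01097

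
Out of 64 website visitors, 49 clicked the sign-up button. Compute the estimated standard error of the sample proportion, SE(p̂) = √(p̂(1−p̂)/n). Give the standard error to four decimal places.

With x = 49 successes in n = 64, p̂ = 0.76562.
p̂(1−p̂) = 0.76562·0.23438 = 0.179446.
Dividing by n and taking the root: √0.002803844 = 0.0530.

SE = 0.0530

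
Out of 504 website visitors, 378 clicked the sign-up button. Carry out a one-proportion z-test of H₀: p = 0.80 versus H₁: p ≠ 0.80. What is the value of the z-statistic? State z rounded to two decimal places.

z = -2.81

p̂ = 378/504 = 0.75000.
Null standard error: √(0.80·0.20/504) = √0.000317460 = 0.017817.
Test statistic: z = -0.05000/0.017817 = -2.81.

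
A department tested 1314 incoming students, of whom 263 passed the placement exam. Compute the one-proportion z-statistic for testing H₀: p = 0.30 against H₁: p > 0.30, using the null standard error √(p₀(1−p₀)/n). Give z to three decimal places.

z = -7.898

With x = 263 successes in n = 1314, p̂ = 0.20015.
SE₀ = √(0.30·0.70/1314) = 0.012642.
Test statistic: z = -0.09985/0.012642 = -7.898.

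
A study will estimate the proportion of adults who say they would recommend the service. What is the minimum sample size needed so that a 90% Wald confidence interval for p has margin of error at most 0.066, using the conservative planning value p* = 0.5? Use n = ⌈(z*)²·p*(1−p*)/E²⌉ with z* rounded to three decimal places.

For 90% confidence, z* = 1.645.
p*(1−p*) = 0.50·0.50 = 0.2500.
Required n before rounding: 2.706025 × 0.2500 / 0.066² = 155.304.
Rounding up, n = 156.

n = 156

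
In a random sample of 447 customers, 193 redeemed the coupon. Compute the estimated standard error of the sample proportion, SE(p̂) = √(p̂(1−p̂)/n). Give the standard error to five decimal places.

SE = 0.02343

p̂ = 193/447 = 0.43177.
p̂(1−p̂) = 0.245345.
Dividing by n and taking the root: √0.000548870 = 0.02343.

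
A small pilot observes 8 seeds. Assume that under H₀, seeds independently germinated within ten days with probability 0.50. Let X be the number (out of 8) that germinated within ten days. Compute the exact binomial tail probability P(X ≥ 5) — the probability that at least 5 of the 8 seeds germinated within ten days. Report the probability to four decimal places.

P = 0.3633

X is binomial with n = 8 and p = 0.50.
P(X ≥ 5) = C(8,5)·0.50^5·0.50^3 + C(8,6)·0.50^6·0.50^2 + C(8,7)·0.50^7·0.50^1 + C(8,8)·0.50^8·0.50^0.
= 0.218750 + 0.109375 + 0.031250 + 0.003906 = 0.3633.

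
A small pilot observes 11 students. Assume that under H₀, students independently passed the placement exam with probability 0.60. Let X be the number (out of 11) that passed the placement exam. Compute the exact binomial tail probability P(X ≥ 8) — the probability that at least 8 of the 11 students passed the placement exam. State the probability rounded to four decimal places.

P = 0.2963

X ~ Binomial(n=11, p=0.60).
P(X ≥ 8) = C(11,8)·0.60^8·0.40^3 + C(11,9)·0.60^9·0.40^2 + C(11,10)·0.60^10·0.40^1 + C(11,11)·0.60^11·0.40^0.
= 0.177367 + 0.088684 + 0.026605 + 0.003628 = 0.2963.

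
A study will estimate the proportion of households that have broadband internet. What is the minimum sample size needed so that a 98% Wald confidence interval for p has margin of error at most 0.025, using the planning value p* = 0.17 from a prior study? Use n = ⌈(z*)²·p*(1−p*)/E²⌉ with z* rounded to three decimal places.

n = 1222

z* = 2.326 at the 98% level.
p*(1−p*) = 0.17·0.83 = 0.1411.
(z*)²·p*(1−p*)/E² = 5.410276·0.1411/0.000625 = 1221.424.
⌈1221.424⌉ = 1222.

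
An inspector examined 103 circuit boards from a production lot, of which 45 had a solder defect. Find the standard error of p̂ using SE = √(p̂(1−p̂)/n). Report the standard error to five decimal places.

With x = 45 successes in n = 103, p̂ = 0.43689.
p̂(1−p̂) = 0.246017.
Dividing by n and taking the root: √0.002388515 = 0.04887.

SE = 0.04887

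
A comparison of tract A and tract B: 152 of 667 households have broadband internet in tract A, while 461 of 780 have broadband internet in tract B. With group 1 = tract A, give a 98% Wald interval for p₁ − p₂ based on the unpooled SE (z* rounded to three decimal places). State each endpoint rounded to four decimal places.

(-0.4189, -0.3074)

p̂₁ = 0.22789, p̂₂ = 0.59103, so the observed difference is -0.36314.
SE = √(0.000263799 + 0.000309890) = √0.000573689 = 0.023952.
The 98% critical value is z* = 2.326. Margin of error = 0.05571.
CI: -0.36314 ± 0.05571 = (-0.4189, -0.3074).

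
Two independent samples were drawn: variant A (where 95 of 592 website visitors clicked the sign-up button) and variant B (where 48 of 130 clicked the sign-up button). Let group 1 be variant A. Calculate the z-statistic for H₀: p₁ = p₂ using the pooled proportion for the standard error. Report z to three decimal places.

z = -5.408

p̂₁ = 95/592 = 0.16047, p̂₂ = 48/130 = 0.36923.
Pooling: p̂ = 143/722 = 0.19806.
SE = √[p̂(1−p̂)(1/n₁+1/n₂)] = √[0.19806·0.80194·(1/592+1/130)] ≈ 0.038602.
z = (p̂₁ − p̂₂)/SE = (0.16047 − 0.36923)/0.038602 = -0.20876/0.038602 = -5.408.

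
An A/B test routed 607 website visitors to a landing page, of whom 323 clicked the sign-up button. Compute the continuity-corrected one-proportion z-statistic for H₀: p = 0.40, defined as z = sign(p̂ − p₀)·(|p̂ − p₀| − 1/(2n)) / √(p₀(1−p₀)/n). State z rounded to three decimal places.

z = 6.603

Sample proportion p̂ = 323/607 = 0.53213. p̂ − p₀ = 0.132125.
Continuity correction 1/(2n) = 1/1214 = 0.000824.
Corrected numerator: |0.132125| − 0.000824 = 0.131301.
Null standard error: √(0.40·0.60/607) = √0.000395387 = 0.019884.
z = +0.131301/0.019884 = 6.603.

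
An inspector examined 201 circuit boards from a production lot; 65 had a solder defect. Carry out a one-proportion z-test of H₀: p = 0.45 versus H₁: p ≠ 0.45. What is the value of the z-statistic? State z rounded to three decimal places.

p̂ = 65/201 = 0.32338.
Null standard error: √(0.45·0.55/201) = √0.001231343 = 0.035091.
z = (p̂ − p₀)/SE = (0.32338 − 0.45)/0.035091 = -3.608.

z = -3.608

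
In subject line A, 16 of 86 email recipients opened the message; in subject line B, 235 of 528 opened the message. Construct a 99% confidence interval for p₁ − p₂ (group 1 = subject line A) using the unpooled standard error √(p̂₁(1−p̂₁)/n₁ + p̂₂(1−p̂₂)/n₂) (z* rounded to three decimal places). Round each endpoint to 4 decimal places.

(-0.3806, -0.1374)

p̂₁ = 0.18605, p̂₂ = 0.44508, so the observed difference is -0.25903.
Unpooled SE = √(p̂₁(1−p̂₁)/n₁ + p̂₂(1−p̂₂)/n₂) = √(0.001760851 + 0.000467771) = 0.047208.
z* = 2.576 at the 99% level. Margin = 2.576·0.047208 = 0.12161.
Interval: -0.25903 ± 0.12161 → (-0.3806, -0.1374).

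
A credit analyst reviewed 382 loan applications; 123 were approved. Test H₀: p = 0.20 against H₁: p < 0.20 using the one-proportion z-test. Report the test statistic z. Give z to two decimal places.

The sample proportion is 123/382 = 0.32199.
Null standard error: √(0.20·0.80/382) = √0.000418848 = 0.020466.
Test statistic: z = 0.12199/0.020466 = 5.96.

z = 5.96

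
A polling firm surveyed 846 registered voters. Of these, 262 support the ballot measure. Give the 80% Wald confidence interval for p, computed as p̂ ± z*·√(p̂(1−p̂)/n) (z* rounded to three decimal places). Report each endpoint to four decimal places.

(0.2893, 0.3301)

Sample proportion p̂ = 262/846 = 0.30969.
Standard error of p̂: √(0.213783/846) = √0.000252699 = 0.015897.
The 80% critical value is z* = 1.282.
Margin of error: 1.282 × 0.015897 = 0.02038.
So the interval runs from 0.2893 to 0.3301.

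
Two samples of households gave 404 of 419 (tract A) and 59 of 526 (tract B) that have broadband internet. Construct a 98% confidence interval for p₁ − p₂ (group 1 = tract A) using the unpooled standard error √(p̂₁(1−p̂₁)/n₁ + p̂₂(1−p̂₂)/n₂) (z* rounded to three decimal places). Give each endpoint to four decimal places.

(0.8137, 0.8904)

p̂₁ = 0.96420, p̂₂ = 0.11217, so the observed difference is 0.85203.
SE = √(0.000082382 + 0.000189327) = √0.000271709 = 0.016484.
The 98% critical value is z* = 2.326. Margin of error = 0.03834.
So the interval runs from 0.8137 to 0.8904.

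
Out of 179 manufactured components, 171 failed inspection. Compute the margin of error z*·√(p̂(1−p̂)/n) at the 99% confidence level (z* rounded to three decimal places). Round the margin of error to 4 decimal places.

ME = 0.0398

Sample proportion p̂ = 171/179 = 0.95531.
SE = √(p̂(1−p̂)/n) = √(0.042695/179) = 0.015444.
For 99% confidence, z* = 2.576.
ME = 2.576·0.015444 = 0.0398.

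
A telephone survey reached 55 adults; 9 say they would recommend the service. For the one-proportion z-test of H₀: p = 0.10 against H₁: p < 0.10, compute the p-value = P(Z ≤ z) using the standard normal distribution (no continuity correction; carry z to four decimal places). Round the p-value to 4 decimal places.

p̂ = 9/55 = 0.16364.
Under H₀, SE = √(p₀(1−p₀)/n) = √(0.10·0.90/55) = √0.001636364 = 0.040452.
Test statistic (full precision, shown to 4 dp): z = (9/55 − 0.10)/SE₀ ≈ 1.5731.
p-value = P(Z ≤ z) with z = 1.5731 → 0.9422.

p-value = 0.9422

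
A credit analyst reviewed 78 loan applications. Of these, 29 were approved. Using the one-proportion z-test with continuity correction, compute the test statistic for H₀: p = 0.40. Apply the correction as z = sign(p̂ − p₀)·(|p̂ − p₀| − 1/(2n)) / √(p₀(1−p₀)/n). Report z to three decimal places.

Sample proportion p̂ = 29/78 = 0.37179. p̂ − p₀ = -0.028205.
1/(2n) = 0.006410.
Corrected numerator: |-0.028205| − 0.006410 = 0.021795.
SE₀ = √(0.40·0.60/78) = 0.055470.
z = (−)0.021795/0.055470 = -0.393.

z = -0.393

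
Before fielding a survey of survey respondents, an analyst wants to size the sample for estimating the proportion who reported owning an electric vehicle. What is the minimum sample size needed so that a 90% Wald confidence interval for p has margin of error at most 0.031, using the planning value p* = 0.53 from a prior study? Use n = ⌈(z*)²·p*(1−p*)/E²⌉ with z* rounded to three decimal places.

n = 702

z* = 1.645 at the 90% level.
p*(1−p*) = 0.53·0.47 = 0.2491.
(z*)²·p*(1−p*)/E² = 2.706025·0.2491/0.000961 = 701.426.
Rounding up, n = 702.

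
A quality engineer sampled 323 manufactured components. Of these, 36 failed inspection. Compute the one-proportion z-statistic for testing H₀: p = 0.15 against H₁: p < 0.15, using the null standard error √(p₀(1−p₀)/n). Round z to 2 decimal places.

The sample proportion is 36/323 = 0.11146.
SE₀ = √(0.15·0.85/323) = 0.019868.
z = (p̂ − p₀)/SE = (0.11146 − 0.15)/0.019868 = -1.94.

z = -1.94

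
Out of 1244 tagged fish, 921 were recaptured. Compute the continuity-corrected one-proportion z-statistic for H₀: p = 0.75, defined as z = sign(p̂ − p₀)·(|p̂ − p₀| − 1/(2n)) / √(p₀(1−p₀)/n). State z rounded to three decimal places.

z = -0.753

p̂ = 921/1244 = 0.74035. p̂ − p₀ = -0.009646.
1/(2n) = 0.000402.
Corrected numerator: |-0.009646| − 0.000402 = 0.009244.
SE₀ = √(0.75·0.25/1244) = 0.012277.
z = (−)0.009244/0.012277 = -0.753.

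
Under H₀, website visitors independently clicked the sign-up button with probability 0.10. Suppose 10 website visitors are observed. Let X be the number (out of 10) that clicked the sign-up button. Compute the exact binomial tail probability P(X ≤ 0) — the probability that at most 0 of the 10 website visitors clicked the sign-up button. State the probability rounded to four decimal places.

P = 0.3487

X is binomial with n = 10 and p = 0.10.
P(X ≤ 0) = C(10,0)·0.10^0·0.90^10.
= 0.348678 = 0.3487.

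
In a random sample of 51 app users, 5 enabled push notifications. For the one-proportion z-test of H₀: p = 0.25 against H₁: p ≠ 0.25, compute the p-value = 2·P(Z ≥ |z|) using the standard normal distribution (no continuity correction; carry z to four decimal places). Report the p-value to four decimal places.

With x = 5 successes in n = 51, p̂ = 0.09804.
Under H₀, SE = √(p₀(1−p₀)/n) = √(0.25·0.75/51) = √0.003676471 = 0.060634.
Test statistic (full precision, shown to 4 dp): z = (5/51 − 0.25)/SE₀ ≈ -2.5062.
From the standard normal, 2·P(Z ≥ |z|) = 0.0122.

p-value = 0.0122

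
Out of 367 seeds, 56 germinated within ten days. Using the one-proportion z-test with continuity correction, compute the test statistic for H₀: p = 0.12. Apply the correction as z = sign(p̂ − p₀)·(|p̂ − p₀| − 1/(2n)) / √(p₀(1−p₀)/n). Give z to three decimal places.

With x = 56 successes in n = 367, p̂ = 0.15259. p̂ − p₀ = 0.032589.
1/(2n) = 0.001362.
Corrected numerator: |0.032589| − 0.001362 = 0.031227.
Null standard error: √(0.12·0.88/367) = √0.000287738 = 0.016963.
z = (+)0.031227/0.016963 = 1.841.

z = 1.841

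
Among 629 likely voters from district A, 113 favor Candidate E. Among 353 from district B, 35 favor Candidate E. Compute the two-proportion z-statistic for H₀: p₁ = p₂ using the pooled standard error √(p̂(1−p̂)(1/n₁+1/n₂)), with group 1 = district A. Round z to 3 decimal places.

z = 3.383

Sample proportions: p̂₁ = 113/629 = 0.17965 and p̂₂ = 35/353 = 0.09915.
Pooled p̂ = (113+35)/(629+353) = 148/982 = 0.15071.
SE = √[p̂(1−p̂)(1/n₁+1/n₂)] = √[0.15071·0.84929·(1/629+1/353)] ≈ 0.023793.
z = 0.08050/0.023793 = 3.383.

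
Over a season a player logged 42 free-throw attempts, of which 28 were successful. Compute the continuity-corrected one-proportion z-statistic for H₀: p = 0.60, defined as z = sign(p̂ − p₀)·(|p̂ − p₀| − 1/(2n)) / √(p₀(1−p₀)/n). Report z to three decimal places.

z = 0.724

With x = 28 successes in n = 42, p̂ = 0.66667. p̂ − p₀ = 0.066667.
Continuity correction 1/(2n) = 1/84 = 0.011905.
Corrected numerator: |0.066667| − 0.011905 = 0.054762.
Under H₀, SE = √(p₀(1−p₀)/n) = √(0.60·0.40/42) = √0.005714286 = 0.075593.
z = (+)0.054762/0.075593 = 0.724.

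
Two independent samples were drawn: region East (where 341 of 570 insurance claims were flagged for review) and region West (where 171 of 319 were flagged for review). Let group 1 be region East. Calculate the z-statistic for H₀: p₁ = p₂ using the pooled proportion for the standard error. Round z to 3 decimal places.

p̂₁ = 341/570 = 0.59825, p̂₂ = 171/319 = 0.53605.
Pooling: p̂ = 512/889 = 0.57593.
Pooled SE = √[0.2442349·0.00488918] ≈ 0.034556.
z = 0.06220/0.034556 = 1.800.

z = 1.800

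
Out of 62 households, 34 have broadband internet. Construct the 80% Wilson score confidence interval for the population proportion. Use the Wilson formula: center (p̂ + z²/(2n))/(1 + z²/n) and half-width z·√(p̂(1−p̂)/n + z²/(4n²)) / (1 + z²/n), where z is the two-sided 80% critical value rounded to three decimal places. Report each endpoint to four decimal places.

p̂ = 34/62 = 0.54839; z = 1.282, so z² = 1.643524.
1 + z²/n = 1.026508.
Adjusted center: (0.54839 + z²/(2n))/1.026508 = 0.54714.
Radicand: p̂(1−p̂)/n + z²/(4n²) = 0.003994495 + 0.000106889 = 0.004101384.
Half-width = 1.282·√0.004101384/1.026508 = 0.07998.
So the interval runs from 0.4672 to 0.6271.

(0.4672, 0.6271)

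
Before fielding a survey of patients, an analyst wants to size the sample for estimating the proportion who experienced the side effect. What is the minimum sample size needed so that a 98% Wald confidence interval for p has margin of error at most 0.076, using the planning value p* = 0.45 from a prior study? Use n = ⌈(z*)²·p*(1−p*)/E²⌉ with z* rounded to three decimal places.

The 98% critical value is z* = 2.326.
p*(1−p*) = 0.45·0.55 = 0.2475.
Required n before rounding: 5.410276 × 0.2475 / 0.076² = 231.829.
⌈231.829⌉ = 232.

n = 232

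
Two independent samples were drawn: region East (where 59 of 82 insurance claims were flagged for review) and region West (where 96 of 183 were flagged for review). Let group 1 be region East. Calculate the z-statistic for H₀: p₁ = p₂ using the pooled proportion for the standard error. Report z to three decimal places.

Sample proportions: p̂₁ = 59/82 = 0.71951 and p̂₂ = 96/183 = 0.52459.
Pooled p̂ = (59+96)/(82+183) = 155/265 = 0.58491.
Pooled SE = √[0.2427910·0.01765960] ≈ 0.065480.
z = (p̂₁ − p̂₂)/SE = (0.71951 − 0.52459)/0.065480 = 0.19492/0.065480 = 2.977.

z = 2.977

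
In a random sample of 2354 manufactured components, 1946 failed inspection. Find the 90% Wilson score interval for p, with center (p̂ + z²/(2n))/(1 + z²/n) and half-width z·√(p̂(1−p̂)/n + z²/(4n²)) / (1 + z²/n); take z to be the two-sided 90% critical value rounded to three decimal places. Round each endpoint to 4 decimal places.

(0.8135, 0.8391)

Here p̂ = 1946/2354 = 0.82668 and z = 1.645 (z² = 2.706025).
1 + z²/n = 1.001150.
Adjusted center: (0.82668 + z²/(2n))/1.001150 = 0.82630.
Radicand: p̂(1−p̂)/n + z²/(4n²) = 0.000060867 + 0.000000122 = 0.000060989.
Half-width = z·√(radicand)/denom = 1.645·0.007810/1.001150 = 0.01283.
Interval: 0.82630 ± 0.01283 → (0.8135, 0.8391).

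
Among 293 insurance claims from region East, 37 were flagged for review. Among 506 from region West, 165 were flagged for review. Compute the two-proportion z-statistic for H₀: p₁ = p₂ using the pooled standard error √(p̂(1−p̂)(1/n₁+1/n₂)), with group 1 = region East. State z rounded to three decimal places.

Sample proportions: p̂₁ = 37/293 = 0.12628 and p̂₂ = 165/506 = 0.32609.
Pooling: p̂ = 202/799 = 0.25282.
Pooled SE = √[0.1889001·0.00538925] ≈ 0.031907.
z = -0.19981/0.031907 = -6.262.

z = -6.262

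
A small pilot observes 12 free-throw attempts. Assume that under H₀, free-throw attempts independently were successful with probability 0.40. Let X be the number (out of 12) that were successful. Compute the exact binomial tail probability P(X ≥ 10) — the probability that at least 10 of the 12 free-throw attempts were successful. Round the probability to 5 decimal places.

X is binomial with n = 12 and p = 0.40.
P(X ≥ 10) = C(12,10)·0.40^10·0.60^2 + C(12,11)·0.40^11·0.60^1 + C(12,12)·0.40^12·0.60^0.
= 0.002491 + 0.000302 + 0.000017 = 0.00281.

P = 0.00281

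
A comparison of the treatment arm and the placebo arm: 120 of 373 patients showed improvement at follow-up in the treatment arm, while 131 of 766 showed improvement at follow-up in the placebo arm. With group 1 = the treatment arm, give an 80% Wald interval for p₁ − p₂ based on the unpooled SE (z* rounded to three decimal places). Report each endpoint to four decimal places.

(0.1151, 0.1863)

p̂₁ = 0.32172, p̂₂ = 0.17102, so the observed difference is 0.15070.
SE = √(0.000585026 + 0.000185080) = √0.000770106 = 0.027751.
For 80% confidence, z* = 1.282. Margin = 1.282·0.027751 = 0.03558.
So the interval runs from 0.1151 to 0.1863.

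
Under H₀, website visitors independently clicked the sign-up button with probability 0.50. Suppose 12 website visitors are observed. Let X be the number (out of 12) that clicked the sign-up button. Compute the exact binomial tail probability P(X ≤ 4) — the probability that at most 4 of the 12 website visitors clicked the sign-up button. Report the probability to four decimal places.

P = 0.1938

X ~ Binomial(n=12, p=0.50).
P(X ≤ 4) = Σ_{j=0}^{4} C(12,j)·0.50^j·0.50^{12−j}.
= 0.000244 + 0.002930 + 0.016113 + 0.053711 + 0.120850 = 0.1938.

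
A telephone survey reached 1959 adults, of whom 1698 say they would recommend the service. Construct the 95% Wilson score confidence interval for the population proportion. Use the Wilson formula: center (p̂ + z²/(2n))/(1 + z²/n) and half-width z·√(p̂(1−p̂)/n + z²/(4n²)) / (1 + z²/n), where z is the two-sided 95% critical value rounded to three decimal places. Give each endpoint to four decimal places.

Here p̂ = 1698/1959 = 0.86677 and z = 1.960 (z² = 3.841600).
1 + z²/n = 1.001961.
Adjusted center: (0.86677 + z²/(2n))/1.001961 = 0.86605.
Radicand: p̂(1−p̂)/n + z²/(4n²) = 0.000058949 + 0.000000250 = 0.000059199.
Half-width = z·√(radicand)/denom = 1.960·0.007694/1.001961 = 0.01505.
Interval: 0.86605 ± 0.01505 → (0.8510, 0.8811).

(0.8510, 0.8811)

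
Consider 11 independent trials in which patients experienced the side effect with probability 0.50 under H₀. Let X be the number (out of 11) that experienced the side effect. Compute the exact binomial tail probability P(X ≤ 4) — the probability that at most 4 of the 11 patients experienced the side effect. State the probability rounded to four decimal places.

P = 0.2744

X ~ Binomial(n=11, p=0.50).
P(X ≤ 4) = Σ_{j=0}^{4} C(11,j)·0.50^j·0.50^{11−j}.
= 0.000488 + 0.005371 + 0.026855 + 0.080566 + 0.161133 = 0.2744.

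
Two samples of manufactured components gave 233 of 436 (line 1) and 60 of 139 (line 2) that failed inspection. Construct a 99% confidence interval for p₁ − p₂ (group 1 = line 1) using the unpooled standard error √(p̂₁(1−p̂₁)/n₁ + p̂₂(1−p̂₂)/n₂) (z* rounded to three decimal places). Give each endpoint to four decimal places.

(-0.0217, 0.2272)

p̂₁ = 0.53440, p̂₂ = 0.43165, so the observed difference is 0.10275.
SE = √(0.000570680 + 0.001764956) = √0.002335636 = 0.048328.
The 99% critical value is z* = 2.576. Margin of error = 0.12449.
CI: 0.10275 ± 0.12449 = (-0.0217, 0.2272).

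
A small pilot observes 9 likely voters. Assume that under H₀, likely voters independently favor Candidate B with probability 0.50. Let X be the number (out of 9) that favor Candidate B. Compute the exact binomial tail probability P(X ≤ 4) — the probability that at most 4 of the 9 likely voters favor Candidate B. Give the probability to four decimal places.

X ~ Binomial(n=9, p=0.50).
P(X ≤ 4) = Σ_{j=0}^{4} C(9,j)·0.50^j·0.50^{9−j}.
= 0.001953 + 0.017578 + 0.070312 + 0.164062 + 0.246094 = 0.5000.

P = 0.5000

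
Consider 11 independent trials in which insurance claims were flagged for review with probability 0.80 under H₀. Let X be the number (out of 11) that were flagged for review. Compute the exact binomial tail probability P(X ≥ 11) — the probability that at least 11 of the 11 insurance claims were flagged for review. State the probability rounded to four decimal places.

P = 0.0859

X is binomial with n = 11 and p = 0.80.
P(X ≥ 11) = C(11,11)·0.80^11·0.20^0.
= 0.085899 = 0.0859.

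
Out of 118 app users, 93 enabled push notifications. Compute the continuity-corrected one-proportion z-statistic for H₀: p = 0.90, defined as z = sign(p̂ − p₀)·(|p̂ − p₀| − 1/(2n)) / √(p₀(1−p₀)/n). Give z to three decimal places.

z = -3.897

With x = 93 successes in n = 118, p̂ = 0.78814. p̂ − p₀ = -0.111864.
Continuity correction 1/(2n) = 1/236 = 0.004237.
Corrected numerator: |-0.111864| − 0.004237 = 0.107627.
Null standard error: √(0.90·0.10/118) = √0.000762712 = 0.027617.
z = −0.107627/0.027617 = -3.897.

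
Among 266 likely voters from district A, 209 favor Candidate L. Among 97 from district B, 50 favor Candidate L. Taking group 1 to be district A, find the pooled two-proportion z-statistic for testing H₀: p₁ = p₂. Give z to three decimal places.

Sample proportions: p̂₁ = 209/266 = 0.78571 and p̂₂ = 50/97 = 0.51546.
Pooled p̂ = (209+50)/(266+97) = 259/363 = 0.71350.
SE = √[p̂(1−p̂)(1/n₁+1/n₂)] = √[0.71350·0.28650·(1/266+1/97)] ≈ 0.053627.
z = 0.27025/0.053627 = 5.039.

z = 5.039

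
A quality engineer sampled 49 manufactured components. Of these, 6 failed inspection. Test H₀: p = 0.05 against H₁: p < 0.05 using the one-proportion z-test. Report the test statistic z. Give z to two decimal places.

z = 2.33

With x = 6 successes in n = 49, p̂ = 0.12245.
Under H₀, SE = √(p₀(1−p₀)/n) = √(0.05·0.95/49) = √0.000969388 = 0.031135.
Test statistic: z = 0.07245/0.031135 = 2.33.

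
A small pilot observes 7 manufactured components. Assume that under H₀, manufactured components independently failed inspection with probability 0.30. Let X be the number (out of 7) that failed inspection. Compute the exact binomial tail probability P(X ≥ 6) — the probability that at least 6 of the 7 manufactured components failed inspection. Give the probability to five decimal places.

P = 0.00379

X is binomial with n = 7 and p = 0.30.
P(X ≥ 6) = C(7,6)·0.30^6·0.70^1 + C(7,7)·0.30^7·0.70^0.
= 0.003572 + 0.000219 = 0.00379.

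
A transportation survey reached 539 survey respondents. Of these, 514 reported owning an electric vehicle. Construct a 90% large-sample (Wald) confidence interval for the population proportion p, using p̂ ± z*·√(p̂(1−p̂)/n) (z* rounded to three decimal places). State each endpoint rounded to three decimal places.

The sample proportion is 514/539 = 0.95362.
SE(p̂) = √(0.95362·0.04638/539) = 0.009059.
The 90% critical value is z* = 1.645.
Margin of error: 1.645 × 0.009059 = 0.01490.
Interval: 0.95362 ± 0.01490 → (0.939, 0.969).

(0.939, 0.969)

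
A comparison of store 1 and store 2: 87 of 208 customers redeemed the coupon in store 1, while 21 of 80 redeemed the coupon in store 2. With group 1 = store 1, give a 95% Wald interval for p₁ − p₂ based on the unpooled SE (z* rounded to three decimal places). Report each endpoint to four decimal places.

(0.0383, 0.2732)

p̂₁ = 87/208 = 0.41827, p̂₂ = 21/80 = 0.26250; p̂₁ − p̂₂ = 0.15577.
SE = √(0.001169808 + 0.002419922) = √0.003589730 = 0.059914.
For 95% confidence, z* = 1.960. Margin = 1.960·0.059914 = 0.11743.
CI: 0.15577 ± 0.11743 = (0.0383, 0.2732).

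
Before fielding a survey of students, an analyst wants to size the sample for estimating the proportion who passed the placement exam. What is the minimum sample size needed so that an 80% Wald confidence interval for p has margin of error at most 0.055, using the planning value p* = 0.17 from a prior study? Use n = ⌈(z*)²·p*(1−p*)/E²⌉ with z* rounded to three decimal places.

n = 77

The 80% critical value is z* = 1.282.
p*(1−p*) = 0.17·0.83 = 0.1411.
(z*)²·p*(1−p*)/E² = 1.643524·0.1411/0.003025 = 76.662.
Rounding up, n = 77.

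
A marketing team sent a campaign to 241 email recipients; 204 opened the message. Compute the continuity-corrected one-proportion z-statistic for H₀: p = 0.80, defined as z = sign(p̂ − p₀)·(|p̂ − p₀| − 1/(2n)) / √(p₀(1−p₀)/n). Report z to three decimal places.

z = 1.723

p̂ = 204/241 = 0.84647. p̂ − p₀ = 0.046473.
1/(2n) = 0.002075.
Corrected numerator: |0.046473| − 0.002075 = 0.044398.
SE₀ = √(0.80·0.20/241) = 0.025766.
z = (+)0.044398/0.025766 = 1.723.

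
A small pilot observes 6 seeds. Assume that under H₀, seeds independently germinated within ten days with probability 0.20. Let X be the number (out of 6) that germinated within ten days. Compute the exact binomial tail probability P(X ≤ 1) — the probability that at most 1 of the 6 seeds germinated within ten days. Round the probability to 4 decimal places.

P = 0.6554

X is binomial with n = 6 and p = 0.20.
P(X ≤ 1) = C(6,0)·0.20^0·0.80^6 + C(6,1)·0.20^1·0.80^5.
= 0.262144 + 0.393216 = 0.6554.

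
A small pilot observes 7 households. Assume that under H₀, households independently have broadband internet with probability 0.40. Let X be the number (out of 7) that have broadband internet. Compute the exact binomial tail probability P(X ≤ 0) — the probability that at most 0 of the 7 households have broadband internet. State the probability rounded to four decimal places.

P = 0.0280

X is binomial with n = 7 and p = 0.40.
P(X ≤ 0) = C(7,0)·0.40^0·0.60^7.
= 0.027994 = 0.0280.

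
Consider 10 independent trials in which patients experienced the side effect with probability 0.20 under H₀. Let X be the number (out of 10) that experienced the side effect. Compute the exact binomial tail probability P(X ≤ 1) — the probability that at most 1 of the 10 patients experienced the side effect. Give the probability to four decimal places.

X ~ Binomial(n=10, p=0.20).
P(X ≤ 1) = C(10,0)·0.20^0·0.80^10 + C(10,1)·0.20^1·0.80^9.
= 0.107374 + 0.268435 = 0.3758.

P = 0.3758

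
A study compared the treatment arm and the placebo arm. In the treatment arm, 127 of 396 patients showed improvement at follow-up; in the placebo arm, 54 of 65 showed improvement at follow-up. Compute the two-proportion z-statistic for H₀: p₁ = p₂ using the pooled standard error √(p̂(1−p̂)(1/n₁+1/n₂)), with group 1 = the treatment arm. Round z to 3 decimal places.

z = -7.805

p̂₁ = 127/396 = 0.32071, p̂₂ = 54/65 = 0.83077.
Pooled p̂ = (127+54)/(396+65) = 181/461 = 0.39262.
Pooled SE = √[0.2384706·0.01790987] ≈ 0.065353.
z = -0.51006/0.065353 = -7.805.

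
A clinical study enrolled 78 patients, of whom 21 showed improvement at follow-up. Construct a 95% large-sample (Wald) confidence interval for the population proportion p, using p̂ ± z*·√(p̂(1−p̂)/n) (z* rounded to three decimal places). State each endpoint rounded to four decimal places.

(0.1708, 0.3677)

p̂ = 21/78 = 0.26923.
SE = √(p̂(1−p̂)/n) = √(0.196746/78) = 0.050223.
z* = 1.960 at the 95% level.
Margin = 1.960·0.050223 = 0.09844.
CI: 0.26923 ± 0.09844 = (0.1708, 0.3677).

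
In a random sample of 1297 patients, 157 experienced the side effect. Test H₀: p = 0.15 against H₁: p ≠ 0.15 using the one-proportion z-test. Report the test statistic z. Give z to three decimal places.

p̂ = 157/1297 = 0.12105.
Under H₀, SE = √(p₀(1−p₀)/n) = √(0.15·0.85/1297) = √0.000098304 = 0.009915.
z = (p̂ − p₀)/SE = (0.12105 − 0.15)/0.009915 = -2.920.

z = -2.920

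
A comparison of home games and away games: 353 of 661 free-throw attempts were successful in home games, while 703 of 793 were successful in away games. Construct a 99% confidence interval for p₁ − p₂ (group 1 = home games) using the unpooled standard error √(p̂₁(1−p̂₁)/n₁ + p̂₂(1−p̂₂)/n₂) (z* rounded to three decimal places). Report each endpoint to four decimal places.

p̂₁ = 353/661 = 0.53404, p̂₂ = 703/793 = 0.88651; p̂₁ − p̂₂ = -0.35247.
Unpooled SE = √(p̂₁(1−p̂₁)/n₁ + p̂₂(1−p̂₂)/n₂) = √(0.000376462 + 0.000126876) = 0.022435.
The 99% critical value is z* = 2.576. Margin = 2.576·0.022435 = 0.05779.
CI: -0.35247 ± 0.05779 = (-0.4103, -0.2947).

(-0.4103, -0.2947)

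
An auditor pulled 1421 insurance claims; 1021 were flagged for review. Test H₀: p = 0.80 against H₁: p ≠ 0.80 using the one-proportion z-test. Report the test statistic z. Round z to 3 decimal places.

z = -7.680

p̂ = 1021/1421 = 0.71851.
Null standard error: √(0.80·0.20/1421) = √0.000112597 = 0.010611.
z = (p̂ − p₀)/SE = (0.71851 − 0.80)/0.010611 = -7.680.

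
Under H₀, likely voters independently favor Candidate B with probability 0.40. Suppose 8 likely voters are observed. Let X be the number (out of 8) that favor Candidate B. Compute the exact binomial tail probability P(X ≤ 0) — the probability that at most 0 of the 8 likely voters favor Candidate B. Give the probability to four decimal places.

X ~ Binomial(n=8, p=0.40).
P(X ≤ 0) = C(8,0)·0.40^0·0.60^8.
= 0.016796 = 0.0168.

P = 0.0168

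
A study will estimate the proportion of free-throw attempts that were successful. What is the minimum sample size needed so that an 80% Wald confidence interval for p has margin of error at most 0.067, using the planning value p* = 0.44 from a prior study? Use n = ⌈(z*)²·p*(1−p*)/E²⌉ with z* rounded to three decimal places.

n = 91

The 80% critical value is z* = 1.282.
p*(1−p*) = 0.44·0.56 = 0.2464.
(z*)²·p*(1−p*)/E² = 1.643524·0.2464/0.004489 = 90.213.
⌈90.213⌉ = 91.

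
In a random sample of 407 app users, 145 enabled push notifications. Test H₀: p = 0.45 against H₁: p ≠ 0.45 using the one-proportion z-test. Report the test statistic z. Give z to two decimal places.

z = -3.80

Sample proportion p̂ = 145/407 = 0.35627.
SE₀ = √(0.45·0.55/407) = 0.024660.
z = (p̂ − p₀)/SE = (0.35627 − 0.45)/0.024660 = -3.80.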